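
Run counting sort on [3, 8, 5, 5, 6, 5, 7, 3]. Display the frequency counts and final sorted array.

Count array: [0, 0, 0, 2, 0, 3, 1, 1, 1]
(count[i] = number of elements equal to i)
Cumulative count: [0, 0, 0, 2, 2, 5, 6, 7, 8]
Sorted: [3, 3, 5, 5, 5, 6, 7, 8]


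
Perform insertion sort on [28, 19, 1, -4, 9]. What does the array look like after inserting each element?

First element 28 is already 'sorted'
Insert 19: shifted 1 elements -> [19, 28, 1, -4, 9]
Insert 1: shifted 2 elements -> [1, 19, 28, -4, 9]
Insert -4: shifted 3 elements -> [-4, 1, 19, 28, 9]
Insert 9: shifted 2 elements -> [-4, 1, 9, 19, 28]


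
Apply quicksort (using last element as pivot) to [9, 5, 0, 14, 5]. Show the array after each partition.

Partition 1: pivot=5 at index 2 -> [5, 0, 5, 14, 9]
Partition 2: pivot=0 at index 0 -> [0, 5, 5, 14, 9]
Partition 3: pivot=9 at index 3 -> [0, 5, 5, 9, 14]


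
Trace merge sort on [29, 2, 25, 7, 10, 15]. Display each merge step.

Divide and conquer:
  Merge [2] + [25] -> [2, 25]
  Merge [29] + [2, 25] -> [2, 25, 29]
  Merge [10] + [15] -> [10, 15]
  Merge [7] + [10, 15] -> [7, 10, 15]
  Merge [2, 25, 29] + [7, 10, 15] -> [2, 7, 10, 15, 25, 29]


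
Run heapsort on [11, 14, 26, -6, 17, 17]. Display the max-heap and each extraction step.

Build heap: [26, 17, 17, -6, 14, 11]
Extract 26: [17, 14, 17, -6, 11, 26]
Extract 17: [17, 14, 11, -6, 17, 26]
Extract 17: [14, -6, 11, 17, 17, 26]
Extract 14: [11, -6, 14, 17, 17, 26]
Extract 11: [-6, 11, 14, 17, 17, 26]


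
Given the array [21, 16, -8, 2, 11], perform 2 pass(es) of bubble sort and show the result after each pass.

After pass 1: [16, -8, 2, 11, 21] (4 swaps)
After pass 2: [-8, 2, 11, 16, 21] (3 swaps)
Total swaps: 7


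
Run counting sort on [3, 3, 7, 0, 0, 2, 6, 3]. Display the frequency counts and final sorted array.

Count array: [2, 0, 1, 3, 0, 0, 1, 1]
(count[i] = number of elements equal to i)
Cumulative count: [2, 2, 3, 6, 6, 6, 7, 8]
Sorted: [0, 0, 2, 3, 3, 3, 6, 7]


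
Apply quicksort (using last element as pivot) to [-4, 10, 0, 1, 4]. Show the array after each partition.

Partition 1: pivot=4 at index 3 -> [-4, 0, 1, 4, 10]
Partition 2: pivot=1 at index 2 -> [-4, 0, 1, 4, 10]
Partition 3: pivot=0 at index 1 -> [-4, 0, 1, 4, 10]


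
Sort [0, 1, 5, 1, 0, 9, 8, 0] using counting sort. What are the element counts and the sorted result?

Count array: [3, 2, 0, 0, 0, 1, 0, 0, 1, 1]
(count[i] = number of elements equal to i)
Cumulative count: [3, 5, 5, 5, 5, 6, 6, 6, 7, 8]
Sorted: [0, 0, 0, 1, 1, 5, 8, 9]


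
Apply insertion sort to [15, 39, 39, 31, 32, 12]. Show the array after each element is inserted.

First element 15 is already 'sorted'
Insert 39: shifted 0 elements -> [15, 39, 39, 31, 32, 12]
Insert 39: shifted 0 elements -> [15, 39, 39, 31, 32, 12]
Insert 31: shifted 2 elements -> [15, 31, 39, 39, 32, 12]
Insert 32: shifted 2 elements -> [15, 31, 32, 39, 39, 12]
Insert 12: shifted 5 elements -> [12, 15, 31, 32, 39, 39]


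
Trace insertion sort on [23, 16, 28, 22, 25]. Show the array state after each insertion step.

First element 23 is already 'sorted'
Insert 16: shifted 1 elements -> [16, 23, 28, 22, 25]
Insert 28: shifted 0 elements -> [16, 23, 28, 22, 25]
Insert 22: shifted 2 elements -> [16, 22, 23, 28, 25]
Insert 25: shifted 1 elements -> [16, 22, 23, 25, 28]


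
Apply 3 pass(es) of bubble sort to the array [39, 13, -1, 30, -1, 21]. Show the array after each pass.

After pass 1: [13, -1, 30, -1, 21, 39] (5 swaps)
After pass 2: [-1, 13, -1, 21, 30, 39] (3 swaps)
After pass 3: [-1, -1, 13, 21, 30, 39] (1 swaps)
Total swaps: 9


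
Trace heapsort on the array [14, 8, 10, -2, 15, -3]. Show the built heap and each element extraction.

Build heap: [15, 14, 10, -2, 8, -3]
Extract 15: [14, 8, 10, -2, -3, 15]
Extract 14: [10, 8, -3, -2, 14, 15]
Extract 10: [8, -2, -3, 10, 14, 15]
Extract 8: [-2, -3, 8, 10, 14, 15]
Extract -2: [-3, -2, 8, 10, 14, 15]


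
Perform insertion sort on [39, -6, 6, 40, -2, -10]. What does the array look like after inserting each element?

First element 39 is already 'sorted'
Insert -6: shifted 1 elements -> [-6, 39, 6, 40, -2, -10]
Insert 6: shifted 1 elements -> [-6, 6, 39, 40, -2, -10]
Insert 40: shifted 0 elements -> [-6, 6, 39, 40, -2, -10]
Insert -2: shifted 3 elements -> [-6, -2, 6, 39, 40, -10]
Insert -10: shifted 5 elements -> [-10, -6, -2, 6, 39, 40]


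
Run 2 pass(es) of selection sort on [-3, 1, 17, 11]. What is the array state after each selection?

Pass 1: Select minimum -3 at index 0, swap -> [-3, 1, 17, 11]
Pass 2: Select minimum 1 at index 1, swap -> [-3, 1, 17, 11]


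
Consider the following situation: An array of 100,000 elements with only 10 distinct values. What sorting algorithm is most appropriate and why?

Best choice: 3-way quicksort or Counting sort
Reason: 3-way (Dutch national flag) partitioning groups every copy of the pivot together, so with only d=10 distinct keys quicksort finishes in O(n log d) expected time, which is effectively linear; counting sort runs in O(n + k) where k is the size of the key range (not the number of distinct values), so it is linear when the 10 values are integers drawn from a small known range


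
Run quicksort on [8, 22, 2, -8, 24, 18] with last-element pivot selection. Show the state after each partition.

Partition 1: pivot=18 at index 3 -> [8, 2, -8, 18, 24, 22]
Partition 2: pivot=-8 at index 0 -> [-8, 2, 8, 18, 24, 22]
Partition 3: pivot=8 at index 2 -> [-8, 2, 8, 18, 24, 22]
Partition 4: pivot=22 at index 4 -> [-8, 2, 8, 18, 22, 24]


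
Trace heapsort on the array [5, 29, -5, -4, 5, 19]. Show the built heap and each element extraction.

Build heap: [29, 5, 19, -4, 5, -5]
Extract 29: [19, 5, -5, -4, 5, 29]
Extract 19: [5, 5, -5, -4, 19, 29]
Extract 5: [5, -4, -5, 5, 19, 29]
Extract 5: [-4, -5, 5, 5, 19, 29]
Extract -4: [-5, -4, 5, 5, 19, 29]


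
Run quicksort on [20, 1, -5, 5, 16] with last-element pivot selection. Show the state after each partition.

Partition 1: pivot=16 at index 3 -> [1, -5, 5, 16, 20]
Partition 2: pivot=5 at index 2 -> [1, -5, 5, 16, 20]
Partition 3: pivot=-5 at index 0 -> [-5, 1, 5, 16, 20]


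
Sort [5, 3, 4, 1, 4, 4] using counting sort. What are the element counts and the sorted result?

Count array: [0, 1, 0, 1, 3, 1]
(count[i] = number of elements equal to i)
Cumulative count: [0, 1, 1, 2, 5, 6]
Sorted: [1, 3, 4, 4, 4, 5]


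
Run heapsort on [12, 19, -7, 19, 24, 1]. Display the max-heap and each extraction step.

Build heap: [24, 19, 1, 12, 19, -7]
Extract 24: [19, 19, 1, 12, -7, 24]
Extract 19: [19, 12, 1, -7, 19, 24]
Extract 19: [12, -7, 1, 19, 19, 24]
Extract 12: [1, -7, 12, 19, 19, 24]
Extract 1: [-7, 1, 12, 19, 19, 24]


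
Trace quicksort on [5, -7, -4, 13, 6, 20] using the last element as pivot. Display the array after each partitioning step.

Partition 1: pivot=20 at index 5 -> [5, -7, -4, 13, 6, 20]
Partition 2: pivot=6 at index 3 -> [5, -7, -4, 6, 13, 20]
Partition 3: pivot=-4 at index 1 -> [-7, -4, 5, 6, 13, 20]


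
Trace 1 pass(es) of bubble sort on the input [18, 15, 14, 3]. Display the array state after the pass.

After pass 1: [15, 14, 3, 18] (3 swaps)
Total swaps: 3


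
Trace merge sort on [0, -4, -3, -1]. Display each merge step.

Divide and conquer:
  Merge [0] + [-4] -> [-4, 0]
  Merge [-3] + [-1] -> [-3, -1]
  Merge [-4, 0] + [-3, -1] -> [-4, -3, -1, 0]


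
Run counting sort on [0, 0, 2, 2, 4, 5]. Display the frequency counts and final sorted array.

Count array: [2, 0, 2, 0, 1, 1]
(count[i] = number of elements equal to i)
Cumulative count: [2, 2, 4, 4, 5, 6]
Sorted: [0, 0, 2, 2, 4, 5]


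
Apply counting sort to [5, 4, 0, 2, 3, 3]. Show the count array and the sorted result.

Count array: [1, 0, 1, 2, 1, 1]
(count[i] = number of elements equal to i)
Cumulative count: [1, 1, 2, 4, 5, 6]
Sorted: [0, 2, 3, 3, 4, 5]


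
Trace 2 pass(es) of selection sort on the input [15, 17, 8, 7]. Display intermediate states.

Pass 1: Select minimum 7 at index 3, swap -> [7, 17, 8, 15]
Pass 2: Select minimum 8 at index 2, swap -> [7, 8, 17, 15]


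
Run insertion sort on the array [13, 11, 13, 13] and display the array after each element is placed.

First element 13 is already 'sorted'
Insert 11: shifted 1 elements -> [11, 13, 13, 13]
Insert 13: shifted 0 elements -> [11, 13, 13, 13]
Insert 13: shifted 0 elements -> [11, 13, 13, 13]


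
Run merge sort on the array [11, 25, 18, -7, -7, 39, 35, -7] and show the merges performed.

Divide and conquer:
  Merge [11] + [25] -> [11, 25]
  Merge [18] + [-7] -> [-7, 18]
  Merge [11, 25] + [-7, 18] -> [-7, 11, 18, 25]
  Merge [-7] + [39] -> [-7, 39]
  Merge [35] + [-7] -> [-7, 35]
  Merge [-7, 39] + [-7, 35] -> [-7, -7, 35, 39]
  Merge [-7, 11, 18, 25] + [-7, -7, 35, 39] -> [-7, -7, -7, 11, 18, 25, 35, 39]


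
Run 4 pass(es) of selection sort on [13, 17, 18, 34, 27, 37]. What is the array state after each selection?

Pass 1: Select minimum 13 at index 0, swap -> [13, 17, 18, 34, 27, 37]
Pass 2: Select minimum 17 at index 1, swap -> [13, 17, 18, 34, 27, 37]
Pass 3: Select minimum 18 at index 2, swap -> [13, 17, 18, 34, 27, 37]
Pass 4: Select minimum 27 at index 4, swap -> [13, 17, 18, 27, 34, 37]


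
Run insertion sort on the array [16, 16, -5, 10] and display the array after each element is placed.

First element 16 is already 'sorted'
Insert 16: shifted 0 elements -> [16, 16, -5, 10]
Insert -5: shifted 2 elements -> [-5, 16, 16, 10]
Insert 10: shifted 2 elements -> [-5, 10, 16, 16]


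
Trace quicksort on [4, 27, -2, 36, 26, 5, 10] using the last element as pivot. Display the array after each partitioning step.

Partition 1: pivot=10 at index 3 -> [4, -2, 5, 10, 26, 27, 36]
Partition 2: pivot=5 at index 2 -> [4, -2, 5, 10, 26, 27, 36]
Partition 3: pivot=-2 at index 0 -> [-2, 4, 5, 10, 26, 27, 36]
Partition 4: pivot=36 at index 6 -> [-2, 4, 5, 10, 26, 27, 36]
Partition 5: pivot=27 at index 5 -> [-2, 4, 5, 10, 26, 27, 36]


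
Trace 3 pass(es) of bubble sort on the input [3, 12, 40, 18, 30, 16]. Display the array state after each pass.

After pass 1: [3, 12, 18, 30, 16, 40] (3 swaps)
After pass 2: [3, 12, 18, 16, 30, 40] (1 swaps)
After pass 3: [3, 12, 16, 18, 30, 40] (1 swaps)
Total swaps: 5


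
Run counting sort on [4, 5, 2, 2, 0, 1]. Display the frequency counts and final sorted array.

Count array: [1, 1, 2, 0, 1, 1]
(count[i] = number of elements equal to i)
Cumulative count: [1, 2, 4, 4, 5, 6]
Sorted: [0, 1, 2, 2, 4, 5]


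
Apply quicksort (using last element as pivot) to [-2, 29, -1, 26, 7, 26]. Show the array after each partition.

Partition 1: pivot=26 at index 4 -> [-2, -1, 26, 7, 26, 29]
Partition 2: pivot=7 at index 2 -> [-2, -1, 7, 26, 26, 29]
Partition 3: pivot=-1 at index 1 -> [-2, -1, 7, 26, 26, 29]


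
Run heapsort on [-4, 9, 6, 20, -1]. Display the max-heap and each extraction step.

Build heap: [20, 9, 6, -4, -1]
Extract 20: [9, -1, 6, -4, 20]
Extract 9: [6, -1, -4, 9, 20]
Extract 6: [-1, -4, 6, 9, 20]
Extract -1: [-4, -1, 6, 9, 20]


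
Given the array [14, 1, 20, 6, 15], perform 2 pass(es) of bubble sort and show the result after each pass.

After pass 1: [1, 14, 6, 15, 20] (3 swaps)
After pass 2: [1, 6, 14, 15, 20] (1 swaps)
Total swaps: 4


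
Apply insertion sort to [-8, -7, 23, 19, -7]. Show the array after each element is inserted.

First element -8 is already 'sorted'
Insert -7: shifted 0 elements -> [-8, -7, 23, 19, -7]
Insert 23: shifted 0 elements -> [-8, -7, 23, 19, -7]
Insert 19: shifted 1 elements -> [-8, -7, 19, 23, -7]
Insert -7: shifted 2 elements -> [-8, -7, -7, 19, 23]


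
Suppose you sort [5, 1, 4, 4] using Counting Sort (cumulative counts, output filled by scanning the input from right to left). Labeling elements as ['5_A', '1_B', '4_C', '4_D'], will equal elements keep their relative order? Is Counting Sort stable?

Trace Counting Sort on the labeled array (the key is the number; the letter only tracks identity):
  Counts for values 0..5: [0, 1, 0, 0, 2, 1]
  Cumulative counts: [0, 1, 1, 1, 3, 4]
  Scan right to left: place 4_D at output index 2
  Scan right to left: place 4_C at output index 1
  Scan right to left: place 1_B at output index 0
  Scan right to left: place 5_A at output index 3
  Output: [1_B, 4_C, 4_D, 5_A]
Equal keys:
  value 4: originally 4_C, 4_D; after sorting 4_C, 4_D -> order preserved
All equal keys kept their original relative order. Counting Sort is stable: scanning the input right to left with decreasing cumulative counts places later duplicates at later output positions.
Answer: Stable


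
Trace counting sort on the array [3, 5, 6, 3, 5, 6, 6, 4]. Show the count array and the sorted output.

Count array: [0, 0, 0, 2, 1, 2, 3]
(count[i] = number of elements equal to i)
Cumulative count: [0, 0, 0, 2, 3, 5, 8]
Sorted: [3, 3, 4, 5, 5, 6, 6, 6]


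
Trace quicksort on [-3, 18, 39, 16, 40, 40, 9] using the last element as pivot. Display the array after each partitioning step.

Partition 1: pivot=9 at index 1 -> [-3, 9, 39, 16, 40, 40, 18]
Partition 2: pivot=18 at index 3 -> [-3, 9, 16, 18, 40, 40, 39]
Partition 3: pivot=39 at index 4 -> [-3, 9, 16, 18, 39, 40, 40]
Partition 4: pivot=40 at index 6 -> [-3, 9, 16, 18, 39, 40, 40]


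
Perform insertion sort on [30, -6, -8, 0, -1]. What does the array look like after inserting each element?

First element 30 is already 'sorted'
Insert -6: shifted 1 elements -> [-6, 30, -8, 0, -1]
Insert -8: shifted 2 elements -> [-8, -6, 30, 0, -1]
Insert 0: shifted 1 elements -> [-8, -6, 0, 30, -1]
Insert -1: shifted 2 elements -> [-8, -6, -1, 0, 30]


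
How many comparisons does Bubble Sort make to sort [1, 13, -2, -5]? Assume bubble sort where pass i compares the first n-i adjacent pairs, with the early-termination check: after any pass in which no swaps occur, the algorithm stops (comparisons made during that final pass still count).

Pass 1: compare adjacent pairs (0,1)..(2,3) = 3 comparison(s), 2 swap(s) -> [1, -2, -5, 13]
Pass 2: compare adjacent pairs (0,1)..(1,2) = 2 comparison(s), 2 swap(s) -> [-2, -5, 1, 13]
Pass 3: compare adjacent pairs (0,1)..(0,1) = 1 comparison(s), 1 swap(s) -> [-5, -2, 1, 13]
Every pass made at least one swap, so all n-1 passes run.
Total comparisons: 3 + 2 + 1 = 6


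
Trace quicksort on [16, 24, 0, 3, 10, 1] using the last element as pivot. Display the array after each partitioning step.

Partition 1: pivot=1 at index 1 -> [0, 1, 16, 3, 10, 24]
Partition 2: pivot=24 at index 5 -> [0, 1, 16, 3, 10, 24]
Partition 3: pivot=10 at index 3 -> [0, 1, 3, 10, 16, 24]


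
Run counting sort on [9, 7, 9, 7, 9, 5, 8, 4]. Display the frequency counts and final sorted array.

Count array: [0, 0, 0, 0, 1, 1, 0, 2, 1, 3]
(count[i] = number of elements equal to i)
Cumulative count: [0, 0, 0, 0, 1, 2, 2, 4, 5, 8]
Sorted: [4, 5, 7, 7, 8, 9, 9, 9]


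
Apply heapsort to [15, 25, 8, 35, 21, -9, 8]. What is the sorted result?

Build heap: [35, 25, 8, 15, 21, -9, 8]
Extract 35: [25, 21, 8, 15, 8, -9, 35]
Extract 25: [21, 15, 8, -9, 8, 25, 35]
Extract 21: [15, 8, 8, -9, 21, 25, 35]
Extract 15: [8, -9, 8, 15, 21, 25, 35]
Extract 8: [8, -9, 8, 15, 21, 25, 35]
Extract 8: [-9, 8, 8, 15, 21, 25, 35]


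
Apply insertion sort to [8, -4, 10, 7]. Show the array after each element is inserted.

First element 8 is already 'sorted'
Insert -4: shifted 1 elements -> [-4, 8, 10, 7]
Insert 10: shifted 0 elements -> [-4, 8, 10, 7]
Insert 7: shifted 2 elements -> [-4, 7, 8, 10]


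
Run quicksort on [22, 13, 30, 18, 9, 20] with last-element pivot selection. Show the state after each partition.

Partition 1: pivot=20 at index 3 -> [13, 18, 9, 20, 30, 22]
Partition 2: pivot=9 at index 0 -> [9, 18, 13, 20, 30, 22]
Partition 3: pivot=13 at index 1 -> [9, 13, 18, 20, 30, 22]
Partition 4: pivot=22 at index 4 -> [9, 13, 18, 20, 22, 30]


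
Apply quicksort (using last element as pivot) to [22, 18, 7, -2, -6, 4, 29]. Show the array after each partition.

Partition 1: pivot=29 at index 6 -> [22, 18, 7, -2, -6, 4, 29]
Partition 2: pivot=4 at index 2 -> [-2, -6, 4, 22, 18, 7, 29]
Partition 3: pivot=-6 at index 0 -> [-6, -2, 4, 22, 18, 7, 29]
Partition 4: pivot=7 at index 3 -> [-6, -2, 4, 7, 18, 22, 29]
Partition 5: pivot=22 at index 5 -> [-6, -2, 4, 7, 18, 22, 29]


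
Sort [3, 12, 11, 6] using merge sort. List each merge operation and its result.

Divide and conquer:
  Merge [3] + [12] -> [3, 12]
  Merge [11] + [6] -> [6, 11]
  Merge [3, 12] + [6, 11] -> [3, 6, 11, 12]


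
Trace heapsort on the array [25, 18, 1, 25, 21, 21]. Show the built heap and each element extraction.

Build heap: [25, 25, 21, 18, 21, 1]
Extract 25: [25, 21, 21, 18, 1, 25]
Extract 25: [21, 18, 21, 1, 25, 25]
Extract 21: [21, 18, 1, 21, 25, 25]
Extract 21: [18, 1, 21, 21, 25, 25]
Extract 18: [1, 18, 21, 21, 25, 25]


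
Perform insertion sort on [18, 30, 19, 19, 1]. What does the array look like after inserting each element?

First element 18 is already 'sorted'
Insert 30: shifted 0 elements -> [18, 30, 19, 19, 1]
Insert 19: shifted 1 elements -> [18, 19, 30, 19, 1]
Insert 19: shifted 1 elements -> [18, 19, 19, 30, 1]
Insert 1: shifted 4 elements -> [1, 18, 19, 19, 30]


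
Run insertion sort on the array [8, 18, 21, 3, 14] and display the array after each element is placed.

First element 8 is already 'sorted'
Insert 18: shifted 0 elements -> [8, 18, 21, 3, 14]
Insert 21: shifted 0 elements -> [8, 18, 21, 3, 14]
Insert 3: shifted 3 elements -> [3, 8, 18, 21, 14]
Insert 14: shifted 2 elements -> [3, 8, 14, 18, 21]


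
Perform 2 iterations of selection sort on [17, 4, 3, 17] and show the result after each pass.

Pass 1: Select minimum 3 at index 2, swap -> [3, 4, 17, 17]
Pass 2: Select minimum 4 at index 1, swap -> [3, 4, 17, 17]


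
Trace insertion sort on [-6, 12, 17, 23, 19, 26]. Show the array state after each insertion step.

First element -6 is already 'sorted'
Insert 12: shifted 0 elements -> [-6, 12, 17, 23, 19, 26]
Insert 17: shifted 0 elements -> [-6, 12, 17, 23, 19, 26]
Insert 23: shifted 0 elements -> [-6, 12, 17, 23, 19, 26]
Insert 19: shifted 1 elements -> [-6, 12, 17, 19, 23, 26]
Insert 26: shifted 0 elements -> [-6, 12, 17, 19, 23, 26]


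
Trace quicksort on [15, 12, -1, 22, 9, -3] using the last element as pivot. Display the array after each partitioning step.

Partition 1: pivot=-3 at index 0 -> [-3, 12, -1, 22, 9, 15]
Partition 2: pivot=15 at index 4 -> [-3, 12, -1, 9, 15, 22]
Partition 3: pivot=9 at index 2 -> [-3, -1, 9, 12, 15, 22]


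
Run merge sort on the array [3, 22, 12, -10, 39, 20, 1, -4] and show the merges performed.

Divide and conquer:
  Merge [3] + [22] -> [3, 22]
  Merge [12] + [-10] -> [-10, 12]
  Merge [3, 22] + [-10, 12] -> [-10, 3, 12, 22]
  Merge [39] + [20] -> [20, 39]
  Merge [1] + [-4] -> [-4, 1]
  Merge [20, 39] + [-4, 1] -> [-4, 1, 20, 39]
  Merge [-10, 3, 12, 22] + [-4, 1, 20, 39] -> [-10, -4, 1, 3, 12, 20, 22, 39]


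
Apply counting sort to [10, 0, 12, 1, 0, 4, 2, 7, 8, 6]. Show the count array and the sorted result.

Count array: [2, 1, 1, 0, 1, 0, 1, 1, 1, 0, 1, 0, 1]
(count[i] = number of elements equal to i)
Cumulative count: [2, 3, 4, 4, 5, 5, 6, 7, 8, 8, 9, 9, 10]
Sorted: [0, 0, 1, 2, 4, 6, 7, 8, 10, 12]


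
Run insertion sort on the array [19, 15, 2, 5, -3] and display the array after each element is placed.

First element 19 is already 'sorted'
Insert 15: shifted 1 elements -> [15, 19, 2, 5, -3]
Insert 2: shifted 2 elements -> [2, 15, 19, 5, -3]
Insert 5: shifted 2 elements -> [2, 5, 15, 19, -3]
Insert -3: shifted 4 elements -> [-3, 2, 5, 15, 19]


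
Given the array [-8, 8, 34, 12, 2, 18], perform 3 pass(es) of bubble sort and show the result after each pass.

After pass 1: [-8, 8, 12, 2, 18, 34] (3 swaps)
After pass 2: [-8, 8, 2, 12, 18, 34] (1 swaps)
After pass 3: [-8, 2, 8, 12, 18, 34] (1 swaps)
Total swaps: 5


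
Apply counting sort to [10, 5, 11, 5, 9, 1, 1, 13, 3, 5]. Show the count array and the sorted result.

Count array: [0, 2, 0, 1, 0, 3, 0, 0, 0, 1, 1, 1, 0, 1]
(count[i] = number of elements equal to i)
Cumulative count: [0, 2, 2, 3, 3, 6, 6, 6, 6, 7, 8, 9, 9, 10]
Sorted: [1, 1, 3, 5, 5, 5, 9, 10, 11, 13]


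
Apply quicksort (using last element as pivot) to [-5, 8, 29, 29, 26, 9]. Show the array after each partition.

Partition 1: pivot=9 at index 2 -> [-5, 8, 9, 29, 26, 29]
Partition 2: pivot=8 at index 1 -> [-5, 8, 9, 29, 26, 29]
Partition 3: pivot=29 at index 5 -> [-5, 8, 9, 29, 26, 29]
Partition 4: pivot=26 at index 3 -> [-5, 8, 9, 26, 29, 29]


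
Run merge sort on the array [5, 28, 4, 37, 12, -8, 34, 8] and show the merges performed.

Divide and conquer:
  Merge [5] + [28] -> [5, 28]
  Merge [4] + [37] -> [4, 37]
  Merge [5, 28] + [4, 37] -> [4, 5, 28, 37]
  Merge [12] + [-8] -> [-8, 12]
  Merge [34] + [8] -> [8, 34]
  Merge [-8, 12] + [8, 34] -> [-8, 8, 12, 34]
  Merge [4, 5, 28, 37] + [-8, 8, 12, 34] -> [-8, 4, 5, 8, 12, 28, 34, 37]


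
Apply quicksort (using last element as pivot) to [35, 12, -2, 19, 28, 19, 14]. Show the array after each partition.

Partition 1: pivot=14 at index 2 -> [12, -2, 14, 19, 28, 19, 35]
Partition 2: pivot=-2 at index 0 -> [-2, 12, 14, 19, 28, 19, 35]
Partition 3: pivot=35 at index 6 -> [-2, 12, 14, 19, 28, 19, 35]
Partition 4: pivot=19 at index 4 -> [-2, 12, 14, 19, 19, 28, 35]


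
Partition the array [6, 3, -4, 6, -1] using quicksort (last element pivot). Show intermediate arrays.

Partition 1: pivot=-1 at index 1 -> [-4, -1, 6, 6, 3]
Partition 2: pivot=3 at index 2 -> [-4, -1, 3, 6, 6]
Partition 3: pivot=6 at index 4 -> [-4, -1, 3, 6, 6]


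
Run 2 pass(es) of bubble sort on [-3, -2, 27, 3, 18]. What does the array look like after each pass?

After pass 1: [-3, -2, 3, 18, 27] (2 swaps)
After pass 2: [-3, -2, 3, 18, 27] (0 swaps)
Total swaps: 2


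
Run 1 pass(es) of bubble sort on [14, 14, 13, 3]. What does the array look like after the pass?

After pass 1: [14, 13, 3, 14] (2 swaps)
Total swaps: 2


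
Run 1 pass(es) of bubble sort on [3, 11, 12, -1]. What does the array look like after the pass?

After pass 1: [3, 11, -1, 12] (1 swaps)
Total swaps: 1


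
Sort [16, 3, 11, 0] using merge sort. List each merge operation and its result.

Divide and conquer:
  Merge [16] + [3] -> [3, 16]
  Merge [11] + [0] -> [0, 11]
  Merge [3, 16] + [0, 11] -> [0, 3, 11, 16]


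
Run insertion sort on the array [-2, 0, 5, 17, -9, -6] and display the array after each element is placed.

First element -2 is already 'sorted'
Insert 0: shifted 0 elements -> [-2, 0, 5, 17, -9, -6]
Insert 5: shifted 0 elements -> [-2, 0, 5, 17, -9, -6]
Insert 17: shifted 0 elements -> [-2, 0, 5, 17, -9, -6]
Insert -9: shifted 4 elements -> [-9, -2, 0, 5, 17, -6]
Insert -6: shifted 4 elements -> [-9, -6, -2, 0, 5, 17]


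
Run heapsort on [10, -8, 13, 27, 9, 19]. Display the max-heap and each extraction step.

Build heap: [27, 10, 19, -8, 9, 13]
Extract 27: [19, 10, 13, -8, 9, 27]
Extract 19: [13, 10, 9, -8, 19, 27]
Extract 13: [10, -8, 9, 13, 19, 27]
Extract 10: [9, -8, 10, 13, 19, 27]
Extract 9: [-8, 9, 10, 13, 19, 27]


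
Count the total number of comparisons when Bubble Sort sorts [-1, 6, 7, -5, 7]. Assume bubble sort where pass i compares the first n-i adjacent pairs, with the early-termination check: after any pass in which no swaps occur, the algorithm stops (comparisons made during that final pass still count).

Pass 1: compare adjacent pairs (0,1)..(3,4) = 4 comparison(s), 1 swap(s) -> [-1, 6, -5, 7, 7]
Pass 2: compare adjacent pairs (0,1)..(2,3) = 3 comparison(s), 1 swap(s) -> [-1, -5, 6, 7, 7]
Pass 3: compare adjacent pairs (0,1)..(1,2) = 2 comparison(s), 1 swap(s) -> [-5, -1, 6, 7, 7]
Pass 4: compare adjacent pairs (0,1)..(0,1) = 1 comparison(s), 0 swap(s) -> [-5, -1, 6, 7, 7]
No swaps in this pass, so bubble sort stops here.
Total comparisons: 4 + 3 + 2 + 1 = 10


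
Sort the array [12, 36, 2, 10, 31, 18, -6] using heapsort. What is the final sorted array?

Build heap: [36, 31, 18, 10, 12, 2, -6]
Extract 36: [31, 12, 18, 10, -6, 2, 36]
Extract 31: [18, 12, 2, 10, -6, 31, 36]
Extract 18: [12, 10, 2, -6, 18, 31, 36]
Extract 12: [10, -6, 2, 12, 18, 31, 36]
Extract 10: [2, -6, 10, 12, 18, 31, 36]
Extract 2: [-6, 2, 10, 12, 18, 31, 36]


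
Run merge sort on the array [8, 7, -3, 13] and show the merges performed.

Divide and conquer:
  Merge [8] + [7] -> [7, 8]
  Merge [-3] + [13] -> [-3, 13]
  Merge [7, 8] + [-3, 13] -> [-3, 7, 8, 13]


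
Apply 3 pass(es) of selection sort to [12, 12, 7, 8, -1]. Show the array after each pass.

Pass 1: Select minimum -1 at index 4, swap -> [-1, 12, 7, 8, 12]
Pass 2: Select minimum 7 at index 2, swap -> [-1, 7, 12, 8, 12]
Pass 3: Select minimum 8 at index 3, swap -> [-1, 7, 8, 12, 12]


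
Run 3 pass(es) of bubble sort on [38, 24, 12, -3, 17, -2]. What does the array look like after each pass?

After pass 1: [24, 12, -3, 17, -2, 38] (5 swaps)
After pass 2: [12, -3, 17, -2, 24, 38] (4 swaps)
After pass 3: [-3, 12, -2, 17, 24, 38] (2 swaps)
Total swaps: 11


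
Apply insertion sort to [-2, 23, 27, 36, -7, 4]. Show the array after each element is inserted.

First element -2 is already 'sorted'
Insert 23: shifted 0 elements -> [-2, 23, 27, 36, -7, 4]
Insert 27: shifted 0 elements -> [-2, 23, 27, 36, -7, 4]
Insert 36: shifted 0 elements -> [-2, 23, 27, 36, -7, 4]
Insert -7: shifted 4 elements -> [-7, -2, 23, 27, 36, 4]
Insert 4: shifted 3 elements -> [-7, -2, 4, 23, 27, 36]


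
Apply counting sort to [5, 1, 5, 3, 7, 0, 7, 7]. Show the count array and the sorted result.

Count array: [1, 1, 0, 1, 0, 2, 0, 3]
(count[i] = number of elements equal to i)
Cumulative count: [1, 2, 2, 3, 3, 5, 5, 8]
Sorted: [0, 1, 3, 5, 5, 7, 7, 7]


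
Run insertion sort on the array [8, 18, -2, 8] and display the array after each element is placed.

First element 8 is already 'sorted'
Insert 18: shifted 0 elements -> [8, 18, -2, 8]
Insert -2: shifted 2 elements -> [-2, 8, 18, 8]
Insert 8: shifted 1 elements -> [-2, 8, 8, 18]


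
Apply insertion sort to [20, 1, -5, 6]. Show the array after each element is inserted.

First element 20 is already 'sorted'
Insert 1: shifted 1 elements -> [1, 20, -5, 6]
Insert -5: shifted 2 elements -> [-5, 1, 20, 6]
Insert 6: shifted 1 elements -> [-5, 1, 6, 20]


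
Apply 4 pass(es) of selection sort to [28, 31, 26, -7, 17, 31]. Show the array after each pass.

Pass 1: Select minimum -7 at index 3, swap -> [-7, 31, 26, 28, 17, 31]
Pass 2: Select minimum 17 at index 4, swap -> [-7, 17, 26, 28, 31, 31]
Pass 3: Select minimum 26 at index 2, swap -> [-7, 17, 26, 28, 31, 31]
Pass 4: Select minimum 28 at index 3, swap -> [-7, 17, 26, 28, 31, 31]


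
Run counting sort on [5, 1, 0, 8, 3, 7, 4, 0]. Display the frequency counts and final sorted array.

Count array: [2, 1, 0, 1, 1, 1, 0, 1, 1]
(count[i] = number of elements equal to i)
Cumulative count: [2, 3, 3, 4, 5, 6, 6, 7, 8]
Sorted: [0, 0, 1, 3, 4, 5, 7, 8]


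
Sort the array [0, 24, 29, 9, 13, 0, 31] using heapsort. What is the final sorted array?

Build heap: [31, 24, 29, 9, 13, 0, 0]
Extract 31: [29, 24, 0, 9, 13, 0, 31]
Extract 29: [24, 13, 0, 9, 0, 29, 31]
Extract 24: [13, 9, 0, 0, 24, 29, 31]
Extract 13: [9, 0, 0, 13, 24, 29, 31]
Extract 9: [0, 0, 9, 13, 24, 29, 31]
Extract 0: [0, 0, 9, 13, 24, 29, 31]


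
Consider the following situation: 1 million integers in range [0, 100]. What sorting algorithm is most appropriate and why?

Best choice: Counting sort
Reason: O(n + k) where k=100 is small; linear time beats O(n log n)


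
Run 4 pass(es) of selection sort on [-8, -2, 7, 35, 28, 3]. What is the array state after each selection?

Pass 1: Select minimum -8 at index 0, swap -> [-8, -2, 7, 35, 28, 3]
Pass 2: Select minimum -2 at index 1, swap -> [-8, -2, 7, 35, 28, 3]
Pass 3: Select minimum 3 at index 5, swap -> [-8, -2, 3, 35, 28, 7]
Pass 4: Select minimum 7 at index 5, swap -> [-8, -2, 3, 7, 28, 35]


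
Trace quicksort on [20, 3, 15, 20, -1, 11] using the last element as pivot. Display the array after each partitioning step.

Partition 1: pivot=11 at index 2 -> [3, -1, 11, 20, 20, 15]
Partition 2: pivot=-1 at index 0 -> [-1, 3, 11, 20, 20, 15]
Partition 3: pivot=15 at index 3 -> [-1, 3, 11, 15, 20, 20]
Partition 4: pivot=20 at index 5 -> [-1, 3, 11, 15, 20, 20]


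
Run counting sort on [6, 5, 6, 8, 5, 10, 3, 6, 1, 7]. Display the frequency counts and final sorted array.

Count array: [0, 1, 0, 1, 0, 2, 3, 1, 1, 0, 1]
(count[i] = number of elements equal to i)
Cumulative count: [0, 1, 1, 2, 2, 4, 7, 8, 9, 9, 10]
Sorted: [1, 3, 5, 5, 6, 6, 6, 7, 8, 10]


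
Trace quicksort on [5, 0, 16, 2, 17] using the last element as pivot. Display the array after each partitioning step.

Partition 1: pivot=17 at index 4 -> [5, 0, 16, 2, 17]
Partition 2: pivot=2 at index 1 -> [0, 2, 16, 5, 17]
Partition 3: pivot=5 at index 2 -> [0, 2, 5, 16, 17]


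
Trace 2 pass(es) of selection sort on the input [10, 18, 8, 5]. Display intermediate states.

Pass 1: Select minimum 5 at index 3, swap -> [5, 18, 8, 10]
Pass 2: Select minimum 8 at index 2, swap -> [5, 8, 18, 10]


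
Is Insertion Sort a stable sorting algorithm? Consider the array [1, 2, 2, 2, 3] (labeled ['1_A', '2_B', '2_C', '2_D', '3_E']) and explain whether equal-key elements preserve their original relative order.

Trace Insertion Sort on the labeled array (the key is the number; the letter only tracks identity):
  Insert 2_B at index 1: [1_A, 2_B, 2_C, 2_D, 3_E]
  Insert 2_C at index 2: [1_A, 2_B, 2_C, 2_D, 3_E]
  Insert 2_D at index 3: [1_A, 2_B, 2_C, 2_D, 3_E]
  Insert 3_E at index 4: [1_A, 2_B, 2_C, 2_D, 3_E]
Final order: [1_A, 2_B, 2_C, 2_D, 3_E]
Equal keys:
  value 2: originally 2_B, 2_C, 2_D; after sorting 2_B, 2_C, 2_D -> order preserved
All equal keys kept their original relative order. Insertion Sort is stable: elements are shifted only while they are strictly greater than the key, so a key is inserted after any equal elements already placed.
Answer: Stable


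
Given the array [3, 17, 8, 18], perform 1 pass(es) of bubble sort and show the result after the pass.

After pass 1: [3, 8, 17, 18] (1 swaps)
Total swaps: 1


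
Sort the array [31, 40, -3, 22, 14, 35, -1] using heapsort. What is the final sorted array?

Build heap: [40, 31, 35, 22, 14, -3, -1]
Extract 40: [35, 31, -1, 22, 14, -3, 40]
Extract 35: [31, 22, -1, -3, 14, 35, 40]
Extract 31: [22, 14, -1, -3, 31, 35, 40]
Extract 22: [14, -3, -1, 22, 31, 35, 40]
Extract 14: [-1, -3, 14, 22, 31, 35, 40]
Extract -1: [-3, -1, 14, 22, 31, 35, 40]


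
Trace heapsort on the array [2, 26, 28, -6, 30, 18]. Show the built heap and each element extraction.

Build heap: [30, 26, 28, -6, 2, 18]
Extract 30: [28, 26, 18, -6, 2, 30]
Extract 28: [26, 2, 18, -6, 28, 30]
Extract 26: [18, 2, -6, 26, 28, 30]
Extract 18: [2, -6, 18, 26, 28, 30]
Extract 2: [-6, 2, 18, 26, 28, 30]


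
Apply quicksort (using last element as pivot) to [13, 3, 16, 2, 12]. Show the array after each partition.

Partition 1: pivot=12 at index 2 -> [3, 2, 12, 13, 16]
Partition 2: pivot=2 at index 0 -> [2, 3, 12, 13, 16]
Partition 3: pivot=16 at index 4 -> [2, 3, 12, 13, 16]


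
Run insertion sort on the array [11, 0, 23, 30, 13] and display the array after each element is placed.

First element 11 is already 'sorted'
Insert 0: shifted 1 elements -> [0, 11, 23, 30, 13]
Insert 23: shifted 0 elements -> [0, 11, 23, 30, 13]
Insert 30: shifted 0 elements -> [0, 11, 23, 30, 13]
Insert 13: shifted 2 elements -> [0, 11, 13, 23, 30]


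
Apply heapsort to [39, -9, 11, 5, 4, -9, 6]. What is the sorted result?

Build heap: [39, 5, 11, -9, 4, -9, 6]
Extract 39: [11, 5, 6, -9, 4, -9, 39]
Extract 11: [6, 5, -9, -9, 4, 11, 39]
Extract 6: [5, 4, -9, -9, 6, 11, 39]
Extract 5: [4, -9, -9, 5, 6, 11, 39]
Extract 4: [-9, -9, 4, 5, 6, 11, 39]
Extract -9: [-9, -9, 4, 5, 6, 11, 39]


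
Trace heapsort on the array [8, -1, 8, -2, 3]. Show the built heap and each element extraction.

Build heap: [8, 3, 8, -2, -1]
Extract 8: [8, 3, -1, -2, 8]
Extract 8: [3, -2, -1, 8, 8]
Extract 3: [-1, -2, 3, 8, 8]
Extract -1: [-2, -1, 3, 8, 8]


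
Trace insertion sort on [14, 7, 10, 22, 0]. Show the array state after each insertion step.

First element 14 is already 'sorted'
Insert 7: shifted 1 elements -> [7, 14, 10, 22, 0]
Insert 10: shifted 1 elements -> [7, 10, 14, 22, 0]
Insert 22: shifted 0 elements -> [7, 10, 14, 22, 0]
Insert 0: shifted 4 elements -> [0, 7, 10, 14, 22]


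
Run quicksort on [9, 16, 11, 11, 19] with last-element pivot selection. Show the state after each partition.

Partition 1: pivot=19 at index 4 -> [9, 16, 11, 11, 19]
Partition 2: pivot=11 at index 2 -> [9, 11, 11, 16, 19]
Partition 3: pivot=11 at index 1 -> [9, 11, 11, 16, 19]


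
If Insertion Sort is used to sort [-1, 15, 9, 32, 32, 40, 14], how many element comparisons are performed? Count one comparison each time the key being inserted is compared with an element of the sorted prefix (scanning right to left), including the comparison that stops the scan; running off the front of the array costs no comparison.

Insert 15: -1 <= 15 (stop) = 1 comparison(s) -> [-1, 15, 9, 32, 32, 40, 14]
Insert 9: 15 > 9 (shift), -1 <= 9 (stop) = 2 comparison(s) -> [-1, 9, 15, 32, 32, 40, 14]
Insert 32: 15 <= 32 (stop) = 1 comparison(s) -> [-1, 9, 15, 32, 32, 40, 14]
Insert 32: 32 <= 32 (stop) = 1 comparison(s) -> [-1, 9, 15, 32, 32, 40, 14]
Insert 40: 32 <= 40 (stop) = 1 comparison(s) -> [-1, 9, 15, 32, 32, 40, 14]
Insert 14: 40 > 14 (shift), 32 > 14 (shift), 32 > 14 (shift), 15 > 14 (shift), 9 <= 14 (stop) = 5 comparison(s) -> [-1, 9, 14, 15, 32, 32, 40]
Total comparisons: 1 + 2 + 1 + 1 + 1 + 5 = 11


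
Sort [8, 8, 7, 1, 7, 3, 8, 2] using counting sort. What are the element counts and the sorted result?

Count array: [0, 1, 1, 1, 0, 0, 0, 2, 3]
(count[i] = number of elements equal to i)
Cumulative count: [0, 1, 2, 3, 3, 3, 3, 5, 8]
Sorted: [1, 2, 3, 7, 7, 8, 8, 8]


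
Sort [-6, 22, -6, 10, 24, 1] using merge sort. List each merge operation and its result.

Divide and conquer:
  Merge [22] + [-6] -> [-6, 22]
  Merge [-6] + [-6, 22] -> [-6, -6, 22]
  Merge [24] + [1] -> [1, 24]
  Merge [10] + [1, 24] -> [1, 10, 24]
  Merge [-6, -6, 22] + [1, 10, 24] -> [-6, -6, 1, 10, 22, 24]


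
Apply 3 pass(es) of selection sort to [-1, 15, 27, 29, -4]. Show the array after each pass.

Pass 1: Select minimum -4 at index 4, swap -> [-4, 15, 27, 29, -1]
Pass 2: Select minimum -1 at index 4, swap -> [-4, -1, 27, 29, 15]
Pass 3: Select minimum 15 at index 4, swap -> [-4, -1, 15, 29, 27]


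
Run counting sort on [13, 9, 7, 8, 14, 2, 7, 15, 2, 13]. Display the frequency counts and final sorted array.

Count array: [0, 0, 2, 0, 0, 0, 0, 2, 1, 1, 0, 0, 0, 2, 1, 1]
(count[i] = number of elements equal to i)
Cumulative count: [0, 0, 2, 2, 2, 2, 2, 4, 5, 6, 6, 6, 6, 8, 9, 10]
Sorted: [2, 2, 7, 7, 8, 9, 13, 13, 14, 15]


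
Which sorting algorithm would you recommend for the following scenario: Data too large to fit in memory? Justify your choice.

Best choice: External merge sort
Reason: Minimizes disk I/O by sequential reads/writes


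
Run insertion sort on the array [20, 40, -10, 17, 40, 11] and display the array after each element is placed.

First element 20 is already 'sorted'
Insert 40: shifted 0 elements -> [20, 40, -10, 17, 40, 11]
Insert -10: shifted 2 elements -> [-10, 20, 40, 17, 40, 11]
Insert 17: shifted 2 elements -> [-10, 17, 20, 40, 40, 11]
Insert 40: shifted 0 elements -> [-10, 17, 20, 40, 40, 11]
Insert 11: shifted 4 elements -> [-10, 11, 17, 20, 40, 40]


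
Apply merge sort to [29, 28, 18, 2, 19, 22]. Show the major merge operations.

Divide and conquer:
  Merge [28] + [18] -> [18, 28]
  Merge [29] + [18, 28] -> [18, 28, 29]
  Merge [19] + [22] -> [19, 22]
  Merge [2] + [19, 22] -> [2, 19, 22]
  Merge [18, 28, 29] + [2, 19, 22] -> [2, 18, 19, 22, 28, 29]


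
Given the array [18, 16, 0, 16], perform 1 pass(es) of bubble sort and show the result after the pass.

After pass 1: [16, 0, 16, 18] (3 swaps)
Total swaps: 3


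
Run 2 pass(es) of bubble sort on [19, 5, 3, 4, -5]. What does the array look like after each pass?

After pass 1: [5, 3, 4, -5, 19] (4 swaps)
After pass 2: [3, 4, -5, 5, 19] (3 swaps)
Total swaps: 7


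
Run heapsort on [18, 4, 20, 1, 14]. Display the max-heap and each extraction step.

Build heap: [20, 14, 18, 1, 4]
Extract 20: [18, 14, 4, 1, 20]
Extract 18: [14, 1, 4, 18, 20]
Extract 14: [4, 1, 14, 18, 20]
Extract 4: [1, 4, 14, 18, 20]


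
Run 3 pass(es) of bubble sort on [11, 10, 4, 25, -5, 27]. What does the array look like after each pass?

After pass 1: [10, 4, 11, -5, 25, 27] (3 swaps)
After pass 2: [4, 10, -5, 11, 25, 27] (2 swaps)
After pass 3: [4, -5, 10, 11, 25, 27] (1 swaps)
Total swaps: 6


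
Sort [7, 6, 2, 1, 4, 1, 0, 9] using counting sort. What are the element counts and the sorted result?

Count array: [1, 2, 1, 0, 1, 0, 1, 1, 0, 1]
(count[i] = number of elements equal to i)
Cumulative count: [1, 3, 4, 4, 5, 5, 6, 7, 7, 8]
Sorted: [0, 1, 1, 2, 4, 6, 7, 9]


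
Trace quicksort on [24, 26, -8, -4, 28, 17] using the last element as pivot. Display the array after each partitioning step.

Partition 1: pivot=17 at index 2 -> [-8, -4, 17, 26, 28, 24]
Partition 2: pivot=-4 at index 1 -> [-8, -4, 17, 26, 28, 24]
Partition 3: pivot=24 at index 3 -> [-8, -4, 17, 24, 28, 26]
Partition 4: pivot=26 at index 4 -> [-8, -4, 17, 24, 26, 28]


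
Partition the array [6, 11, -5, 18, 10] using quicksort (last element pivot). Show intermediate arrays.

Partition 1: pivot=10 at index 2 -> [6, -5, 10, 18, 11]
Partition 2: pivot=-5 at index 0 -> [-5, 6, 10, 18, 11]
Partition 3: pivot=11 at index 3 -> [-5, 6, 10, 11, 18]


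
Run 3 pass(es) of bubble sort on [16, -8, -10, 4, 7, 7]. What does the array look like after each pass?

After pass 1: [-8, -10, 4, 7, 7, 16] (5 swaps)
After pass 2: [-10, -8, 4, 7, 7, 16] (1 swaps)
After pass 3: [-10, -8, 4, 7, 7, 16] (0 swaps)
Total swaps: 6


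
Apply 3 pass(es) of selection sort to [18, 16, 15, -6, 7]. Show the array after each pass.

Pass 1: Select minimum -6 at index 3, swap -> [-6, 16, 15, 18, 7]
Pass 2: Select minimum 7 at index 4, swap -> [-6, 7, 15, 18, 16]
Pass 3: Select minimum 15 at index 2, swap -> [-6, 7, 15, 18, 16]


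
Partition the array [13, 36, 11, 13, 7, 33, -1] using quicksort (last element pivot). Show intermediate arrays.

Partition 1: pivot=-1 at index 0 -> [-1, 36, 11, 13, 7, 33, 13]
Partition 2: pivot=13 at index 4 -> [-1, 11, 13, 7, 13, 33, 36]
Partition 3: pivot=7 at index 1 -> [-1, 7, 13, 11, 13, 33, 36]
Partition 4: pivot=11 at index 2 -> [-1, 7, 11, 13, 13, 33, 36]
Partition 5: pivot=36 at index 6 -> [-1, 7, 11, 13, 13, 33, 36]


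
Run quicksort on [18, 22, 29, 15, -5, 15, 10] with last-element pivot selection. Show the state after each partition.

Partition 1: pivot=10 at index 1 -> [-5, 10, 29, 15, 18, 15, 22]
Partition 2: pivot=22 at index 5 -> [-5, 10, 15, 18, 15, 22, 29]
Partition 3: pivot=15 at index 3 -> [-5, 10, 15, 15, 18, 22, 29]


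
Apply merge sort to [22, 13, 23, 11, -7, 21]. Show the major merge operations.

Divide and conquer:
  Merge [13] + [23] -> [13, 23]
  Merge [22] + [13, 23] -> [13, 22, 23]
  Merge [-7] + [21] -> [-7, 21]
  Merge [11] + [-7, 21] -> [-7, 11, 21]
  Merge [13, 22, 23] + [-7, 11, 21] -> [-7, 11, 13, 21, 22, 23]


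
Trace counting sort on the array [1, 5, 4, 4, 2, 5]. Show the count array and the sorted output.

Count array: [0, 1, 1, 0, 2, 2]
(count[i] = number of elements equal to i)
Cumulative count: [0, 1, 2, 2, 4, 6]
Sorted: [1, 2, 4, 4, 5, 5]


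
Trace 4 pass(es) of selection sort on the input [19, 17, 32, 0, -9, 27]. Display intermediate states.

Pass 1: Select minimum -9 at index 4, swap -> [-9, 17, 32, 0, 19, 27]
Pass 2: Select minimum 0 at index 3, swap -> [-9, 0, 32, 17, 19, 27]
Pass 3: Select minimum 17 at index 3, swap -> [-9, 0, 17, 32, 19, 27]
Pass 4: Select minimum 19 at index 4, swap -> [-9, 0, 17, 19, 32, 27]
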